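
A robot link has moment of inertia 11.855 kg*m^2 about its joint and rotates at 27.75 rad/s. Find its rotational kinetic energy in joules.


KE = (1/2)*I*omega^2 = 0.5*11.855*27.75^2 = 4564.5455

4564.5455 J


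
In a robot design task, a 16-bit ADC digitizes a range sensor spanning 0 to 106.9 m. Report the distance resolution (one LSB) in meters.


res = range / 2^n = 106.9/2^16 = 106.9/65536 = 0.0016

0.0016 m


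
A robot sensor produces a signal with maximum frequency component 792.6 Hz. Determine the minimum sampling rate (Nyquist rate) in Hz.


f_s,min = 2*f_max = 2*792.6 = 1585.2000

1585.2000 Hz


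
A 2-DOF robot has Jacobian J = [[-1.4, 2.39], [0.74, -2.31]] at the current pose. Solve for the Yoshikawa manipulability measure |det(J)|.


det(J) = -1.4*-2.31 - (2.39)*(0.74) = 1.4654
|det(J)| = 1.4654

1.4654


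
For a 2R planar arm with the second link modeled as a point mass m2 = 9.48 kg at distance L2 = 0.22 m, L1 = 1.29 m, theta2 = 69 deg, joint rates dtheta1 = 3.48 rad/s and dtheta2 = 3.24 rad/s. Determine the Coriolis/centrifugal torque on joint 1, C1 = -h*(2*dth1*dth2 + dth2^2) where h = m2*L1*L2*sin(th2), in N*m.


h = m2*L1*L2*sin(th2) = 9.48*1.29*0.22*sin(69 deg) = 2.511727
C1 = -h*(2*3.48*3.24 + 3.24^2) = -2.511727*33.0480 = -83.0076

-83.0076 N*m


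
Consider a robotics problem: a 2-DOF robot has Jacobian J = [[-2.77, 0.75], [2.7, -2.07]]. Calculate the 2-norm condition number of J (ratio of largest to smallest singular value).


JJ^T eigenvalues: trace(JJ^T) = 19.8103, det(JJ^T) = det(J)^2 = 13.75593921
s_max^2 = (19.8103 + sqrt(337.42422925))/2 = 19.08970537
s_min^2 = (19.8103 - sqrt(337.42422925))/2 = 0.72059463
kappa = s_max/s_min = sqrt(19.08970537/0.72059463) = 5.1470

5.1470


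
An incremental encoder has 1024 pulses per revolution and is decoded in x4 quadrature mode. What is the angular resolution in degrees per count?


resolution = 360 / (PPR * 4) = 360 / 4096 = 0.0879

0.0879 degrees


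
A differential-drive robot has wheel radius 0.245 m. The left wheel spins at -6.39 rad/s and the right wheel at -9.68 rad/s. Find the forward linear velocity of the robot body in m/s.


v = r*(wR + wL)/2 = 0.245*(-9.68 + -6.39)/2 = -1.9686

-1.9686 m/s


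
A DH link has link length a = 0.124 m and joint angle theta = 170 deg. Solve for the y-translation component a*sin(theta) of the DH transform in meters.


a*sin(theta) = 0.124*sin(170 deg) = 0.0215

0.0215 m


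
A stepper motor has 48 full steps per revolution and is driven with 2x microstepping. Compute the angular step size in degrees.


step = 360/(48*2) = 360/96 = 3.7500

3.7500 degrees


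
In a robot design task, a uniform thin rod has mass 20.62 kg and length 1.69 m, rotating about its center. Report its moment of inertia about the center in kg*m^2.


I = (1/12)*m*L^2 = (1/12)*20.62*1.69^2 = 4.9077

4.9077 kg*m^2


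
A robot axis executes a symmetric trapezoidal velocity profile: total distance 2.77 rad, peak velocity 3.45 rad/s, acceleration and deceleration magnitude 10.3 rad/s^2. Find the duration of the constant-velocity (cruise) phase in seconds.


t_acc = v/a = 0.334951 s, d_acc = v^2/(2a) = 0.577791 rad each
d_cruise = 2.77 - 2*0.577791 = 1.614418 rad
t_cruise = d_cruise/v = 1.614418/3.45 = 0.4679

0.4679 s


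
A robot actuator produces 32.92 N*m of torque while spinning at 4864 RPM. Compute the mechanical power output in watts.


omega = 4864 * 2*pi/60 = 509.356889 rad/s
P = tau * omega = 32.92 * 509.356889 = 16768.0288

16768.0288 W


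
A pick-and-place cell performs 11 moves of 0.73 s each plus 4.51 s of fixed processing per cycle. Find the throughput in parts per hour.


T_cycle = 11*0.73 + 4.51 = 12.5400 s
rate = 3600/T = 287.0813

287.0813 parts/hour


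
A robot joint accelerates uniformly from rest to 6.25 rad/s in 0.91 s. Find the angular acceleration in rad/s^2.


alpha = delta_omega / t = 6.25 / 0.91 = 6.8681

6.8681 rad/s^2


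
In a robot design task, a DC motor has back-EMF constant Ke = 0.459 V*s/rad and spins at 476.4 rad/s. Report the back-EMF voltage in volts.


V_emf = Ke * omega = 0.459*476.4 = 218.6676

218.6676 V


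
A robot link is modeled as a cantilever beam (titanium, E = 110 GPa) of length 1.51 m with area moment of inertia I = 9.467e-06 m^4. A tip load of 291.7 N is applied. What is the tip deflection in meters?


delta = F*L^3/(3*E*I) = 291.7*1.51^3/(3*1.100e+11*9.467e-06)
      = 1004.3088067/3124110 = 3.2147e-04

3.2147e-04 m


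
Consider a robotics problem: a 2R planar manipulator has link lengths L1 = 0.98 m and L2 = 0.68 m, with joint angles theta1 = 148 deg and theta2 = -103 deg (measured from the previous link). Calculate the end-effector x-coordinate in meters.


x = L1*cos(th1) + L2*cos(th1+th2) = 0.98*cos(148 deg) + 0.68*cos(45 deg) = -0.3503

-0.3503 m


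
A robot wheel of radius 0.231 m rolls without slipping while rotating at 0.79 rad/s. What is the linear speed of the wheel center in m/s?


v = omega * r = 0.79 * 0.231 = 0.1825

0.1825 m/s


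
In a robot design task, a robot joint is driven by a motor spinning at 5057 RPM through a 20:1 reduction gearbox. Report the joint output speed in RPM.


omega_joint = omega_motor / N = 5057 / 20 = 252.8500

252.8500 RPM


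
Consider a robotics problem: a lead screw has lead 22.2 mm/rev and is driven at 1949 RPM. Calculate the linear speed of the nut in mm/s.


v = lead * (RPM/60) = 22.2*1949/60 = 721.1300

721.1300 mm/s


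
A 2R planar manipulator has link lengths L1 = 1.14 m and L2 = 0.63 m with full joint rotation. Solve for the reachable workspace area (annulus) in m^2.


r_max = L1 + L2 = 1.7700, r_min = |L1 - L2| = 0.5100
A = pi*(r_max^2 - r_min^2) = pi*(3.1329 - 0.2601) = 9.0252

9.0252 m^2


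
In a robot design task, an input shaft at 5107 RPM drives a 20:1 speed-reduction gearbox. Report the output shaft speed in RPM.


omega_out = omega_in / N = 5107 / 20 = 255.3500

255.3500 RPM


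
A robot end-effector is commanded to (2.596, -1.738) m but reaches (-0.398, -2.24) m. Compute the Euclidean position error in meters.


dx = -0.398 - (2.596) = -2.9940, dy = -2.24 - (-1.738) = -0.5020
err = sqrt(8.964036 + 0.252004) = 3.0358

3.0358 m


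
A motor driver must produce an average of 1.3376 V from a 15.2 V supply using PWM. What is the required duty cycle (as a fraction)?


D = V_avg/V_supply = 1.3376/15.2 = 0.0880

0.0880


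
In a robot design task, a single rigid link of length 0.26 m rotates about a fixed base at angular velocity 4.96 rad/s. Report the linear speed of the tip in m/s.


v = L*omega = 0.26 * 4.96 = 1.2896

1.2896 m/s


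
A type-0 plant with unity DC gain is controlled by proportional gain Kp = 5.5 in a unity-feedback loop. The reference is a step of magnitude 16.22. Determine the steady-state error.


e_ss = R/(1 + Kp) = 16.22/(1 + 5.5) = 16.22/6.5000 = 2.4954

2.4954


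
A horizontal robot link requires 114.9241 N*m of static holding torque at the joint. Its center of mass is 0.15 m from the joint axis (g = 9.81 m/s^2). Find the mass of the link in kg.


m = tau / (g*L) = 114.9241 / (9.81 * 0.15) = 78.1000

78.1000 kg


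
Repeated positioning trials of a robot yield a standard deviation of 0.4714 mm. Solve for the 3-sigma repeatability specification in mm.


repeatability = 3*sigma = 3*0.4714 = 1.4142

1.4142 mm


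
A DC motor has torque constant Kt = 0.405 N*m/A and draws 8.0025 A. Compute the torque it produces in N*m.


tau = Kt * I = 0.405*8.0025 = 3.2410

3.2410 N*m


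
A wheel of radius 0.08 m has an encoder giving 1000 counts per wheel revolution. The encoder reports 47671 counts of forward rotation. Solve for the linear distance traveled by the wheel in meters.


revs = 47671/1000 = 47.671000
d = revs * 2*pi*r = 47.671000 * 2*pi*0.08 = 23.9621

23.9621 m


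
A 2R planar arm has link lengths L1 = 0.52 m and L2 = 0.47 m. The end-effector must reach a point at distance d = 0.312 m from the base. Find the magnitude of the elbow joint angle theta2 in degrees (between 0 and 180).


cos(th2) = (d^2 - L1^2 - L2^2)/(2*L1*L2) = (0.312^2 - 0.52^2 - 0.47^2)/(2*0.52*0.47) = -0.80596563
th2 = acos(-0.80596563) = 143.7036 deg

143.7036 degrees


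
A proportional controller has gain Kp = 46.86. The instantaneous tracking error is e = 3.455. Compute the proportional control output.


u_P = Kp * e = 46.86 * 3.455 = 161.9013

161.9013


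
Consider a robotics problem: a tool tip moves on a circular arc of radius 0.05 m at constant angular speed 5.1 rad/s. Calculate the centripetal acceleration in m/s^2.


a_c = omega^2 * r = 5.1^2 * 0.05 = 1.3005

1.3005 m/s^2


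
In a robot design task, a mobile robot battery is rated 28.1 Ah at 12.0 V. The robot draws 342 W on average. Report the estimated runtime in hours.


E = 28.1*12.0 = 337.2000 Wh
t = E/P = 337.2000/342 = 0.9860

0.9860 hours


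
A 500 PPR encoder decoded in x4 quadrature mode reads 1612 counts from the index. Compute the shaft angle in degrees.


angle = counts * 360 / (PPR*4) = 1612 * 360 / 2000 = 290.1600

290.1600 degrees


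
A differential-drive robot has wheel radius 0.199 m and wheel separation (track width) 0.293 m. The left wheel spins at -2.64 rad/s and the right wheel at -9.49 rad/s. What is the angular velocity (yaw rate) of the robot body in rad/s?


omega = r*(wR - wL)/L = 0.199*(-9.49 - (-2.64))/0.293 = -4.6524

-4.6524 rad/s


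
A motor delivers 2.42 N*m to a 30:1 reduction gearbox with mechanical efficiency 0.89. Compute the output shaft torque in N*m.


tau_out = tau_in * N * eta = 2.42 * 30 * 0.89 = 64.6140

64.6140 N*m


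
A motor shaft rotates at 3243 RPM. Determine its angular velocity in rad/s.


omega = 3243 * 2*pi/60 = 339.6062

339.6062 rad/s


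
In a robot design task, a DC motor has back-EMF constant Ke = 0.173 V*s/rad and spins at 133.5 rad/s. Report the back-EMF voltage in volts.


V_emf = Ke * omega = 0.173*133.5 = 23.0955

23.0955 V


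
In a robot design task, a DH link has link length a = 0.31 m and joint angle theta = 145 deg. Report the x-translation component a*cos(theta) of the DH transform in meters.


a*cos(theta) = 0.31*cos(145 deg) = -0.2539

-0.2539 m


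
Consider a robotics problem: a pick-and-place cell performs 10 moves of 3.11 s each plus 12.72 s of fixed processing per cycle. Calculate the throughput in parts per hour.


T_cycle = 10*3.11 + 12.72 = 43.8200 s
rate = 3600/T = 82.1543

82.1543 parts/hour


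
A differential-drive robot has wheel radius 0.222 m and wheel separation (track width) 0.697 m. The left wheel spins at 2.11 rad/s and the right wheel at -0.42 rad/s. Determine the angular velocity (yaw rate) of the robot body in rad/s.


omega = r*(wR - wL)/L = 0.222*(-0.42 - (2.11))/0.697 = -0.8058

-0.8058 rad/s


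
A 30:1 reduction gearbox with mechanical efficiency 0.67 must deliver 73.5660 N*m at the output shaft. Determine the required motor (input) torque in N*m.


tau_in = tau_out / (N * eta) = 73.5660 / (30 * 0.67) = 3.6600

3.6600 N*m


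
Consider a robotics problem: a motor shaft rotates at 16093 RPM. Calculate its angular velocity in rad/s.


omega = 16093 * 2*pi/60 = 1685.2550

1685.2550 rad/s


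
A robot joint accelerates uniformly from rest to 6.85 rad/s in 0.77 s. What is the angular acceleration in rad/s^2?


alpha = delta_omega / t = 6.85 / 0.77 = 8.8961

8.8961 rad/s^2


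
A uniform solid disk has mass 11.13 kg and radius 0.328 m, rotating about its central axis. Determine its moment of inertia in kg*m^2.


I = (1/2)*m*R^2 = 0.5*11.13*0.328^2 = 0.5987

0.5987 kg*m^2


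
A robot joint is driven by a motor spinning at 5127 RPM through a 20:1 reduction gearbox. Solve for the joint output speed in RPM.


omega_joint = omega_motor / N = 5127 / 20 = 256.3500

256.3500 RPM


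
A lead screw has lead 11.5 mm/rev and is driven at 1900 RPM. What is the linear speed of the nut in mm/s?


v = lead * (RPM/60) = 11.5*1900/60 = 364.1667

364.1667 mm/s


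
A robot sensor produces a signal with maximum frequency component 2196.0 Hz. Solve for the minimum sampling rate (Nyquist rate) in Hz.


f_s,min = 2*f_max = 2*2196.0 = 4392.0000

4392.0000 Hz


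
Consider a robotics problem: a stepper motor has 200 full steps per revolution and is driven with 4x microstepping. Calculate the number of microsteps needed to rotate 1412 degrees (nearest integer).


step_size = 360/(200*4) = 360/800 = 0.450000 deg
n = 1412/(360/800) = 1412*800/360 = 3137.7778 -> 3138

3138 steps


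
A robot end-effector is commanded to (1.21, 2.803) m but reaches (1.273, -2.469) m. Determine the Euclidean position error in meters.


dx = 1.273 - (1.21) = 0.0630, dy = -2.469 - (2.803) = -5.2720
err = sqrt(0.003969 + 27.793984) = 5.2724

5.2724 m


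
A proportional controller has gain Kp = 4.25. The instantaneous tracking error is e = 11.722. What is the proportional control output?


u_P = Kp * e = 4.25 * 11.722 = 49.8185

49.8185


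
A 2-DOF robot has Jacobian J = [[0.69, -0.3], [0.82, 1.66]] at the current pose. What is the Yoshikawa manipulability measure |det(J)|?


det(J) = 0.69*1.66 - (-0.3)*(0.82) = 1.3914
|det(J)| = 1.3914

1.3914


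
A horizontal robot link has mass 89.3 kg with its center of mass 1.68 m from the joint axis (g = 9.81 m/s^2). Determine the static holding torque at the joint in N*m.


tau = m*g*L = 89.3 * 9.81 * 1.68 = 1471.7354

1471.7354 N*m


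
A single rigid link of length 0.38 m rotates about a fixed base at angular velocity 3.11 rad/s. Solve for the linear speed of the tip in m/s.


v = L*omega = 0.38 * 3.11 = 1.1818

1.1818 m/s


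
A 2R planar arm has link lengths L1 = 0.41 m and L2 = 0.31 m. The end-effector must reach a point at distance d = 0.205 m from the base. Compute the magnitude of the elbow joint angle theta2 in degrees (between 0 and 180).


cos(th2) = (d^2 - L1^2 - L2^2)/(2*L1*L2) = (0.205^2 - 0.41^2 - 0.31^2)/(2*0.41*0.31) = -0.87401652
th2 = acos(-0.87401652) = 150.9288 deg

150.9288 degrees


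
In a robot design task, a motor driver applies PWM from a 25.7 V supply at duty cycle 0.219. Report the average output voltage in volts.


V_avg = V_supply * D = 25.7*0.219 = 5.6283

5.6283 V


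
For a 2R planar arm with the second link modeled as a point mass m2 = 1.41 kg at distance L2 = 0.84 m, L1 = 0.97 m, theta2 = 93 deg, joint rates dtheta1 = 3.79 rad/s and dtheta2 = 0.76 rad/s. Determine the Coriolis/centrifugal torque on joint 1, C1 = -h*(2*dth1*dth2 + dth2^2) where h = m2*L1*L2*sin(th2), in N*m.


h = m2*L1*L2*sin(th2) = 1.41*0.97*0.84*sin(93 deg) = 1.147294
C1 = -h*(2*3.79*0.76 + 0.76^2) = -1.147294*6.3384 = -7.2720

-7.2720 N*m


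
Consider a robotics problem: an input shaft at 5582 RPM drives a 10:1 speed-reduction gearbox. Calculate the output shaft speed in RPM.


omega_out = omega_in / N = 5582 / 10 = 558.2000

558.2000 RPM


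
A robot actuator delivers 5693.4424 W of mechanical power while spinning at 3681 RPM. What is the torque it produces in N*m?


omega = 3681 * 2*pi/60 = 385.473419 rad/s
tau = P / omega = 5693.4424 / 385.473419 = 14.7700

14.7700 N*m


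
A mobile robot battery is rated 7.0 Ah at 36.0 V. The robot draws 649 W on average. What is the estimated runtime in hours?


E = 7.0*36.0 = 252.0000 Wh
t = E/P = 252.0000/649 = 0.3883

0.3883 hours


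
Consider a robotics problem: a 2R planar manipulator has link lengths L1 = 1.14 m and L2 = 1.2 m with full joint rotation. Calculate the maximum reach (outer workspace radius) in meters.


r_max = L1 + L2 = 1.14 + 1.2 = 2.3400

2.3400 m


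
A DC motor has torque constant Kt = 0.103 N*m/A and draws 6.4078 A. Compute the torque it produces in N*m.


tau = Kt * I = 0.103*6.4078 = 0.6600

0.6600 N*m


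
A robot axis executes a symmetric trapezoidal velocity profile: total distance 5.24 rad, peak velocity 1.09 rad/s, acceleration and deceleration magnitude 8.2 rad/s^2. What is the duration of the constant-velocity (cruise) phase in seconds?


t_acc = v/a = 0.132927 s, d_acc = v^2/(2a) = 0.072445 rad each
d_cruise = 5.24 - 2*0.072445 = 5.095110 rad
t_cruise = d_cruise/v = 5.095110/1.09 = 4.6744

4.6744 s


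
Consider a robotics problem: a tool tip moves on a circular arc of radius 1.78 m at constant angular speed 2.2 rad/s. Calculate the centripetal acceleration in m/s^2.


a_c = omega^2 * r = 2.2^2 * 1.78 = 8.6152

8.6152 m/s^2


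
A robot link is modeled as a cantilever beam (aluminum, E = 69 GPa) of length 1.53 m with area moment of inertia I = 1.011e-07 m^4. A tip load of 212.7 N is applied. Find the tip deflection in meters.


delta = F*L^3/(3*E*I) = 212.7*1.53^3/(3*6.900e+10*1.011e-07)
      = 761.8014279/20927.7 = 0.0364

0.0364 m


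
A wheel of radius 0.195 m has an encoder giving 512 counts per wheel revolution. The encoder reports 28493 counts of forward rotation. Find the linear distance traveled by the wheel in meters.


revs = 28493/512 = 55.650391
d = revs * 2*pi*r = 55.650391 * 2*pi*0.195 = 68.1840

68.1840 m


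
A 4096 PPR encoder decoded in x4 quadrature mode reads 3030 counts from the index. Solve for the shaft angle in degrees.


angle = counts * 360 / (PPR*4) = 3030 * 360 / 16384 = 66.5771

66.5771 degrees


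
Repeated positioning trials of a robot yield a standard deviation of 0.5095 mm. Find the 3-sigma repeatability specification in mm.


repeatability = 3*sigma = 3*0.5095 = 1.5285

1.5285 mm


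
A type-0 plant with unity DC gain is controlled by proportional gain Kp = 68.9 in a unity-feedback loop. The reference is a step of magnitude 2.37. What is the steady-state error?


e_ss = R/(1 + Kp) = 2.37/(1 + 68.9) = 2.37/69.9000 = 0.0339

0.0339


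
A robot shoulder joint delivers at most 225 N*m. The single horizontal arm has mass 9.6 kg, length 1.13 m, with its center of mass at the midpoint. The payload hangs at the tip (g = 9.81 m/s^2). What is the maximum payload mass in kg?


tau_arm = m_arm*g*(L/2) = 9.6*9.81*1.13/2 = 53.2094 N*m
tau_payload = tau_max - tau_arm = 225 - 53.2094 = 171.7906
m_payload = tau_payload / (g*L) = 171.7906 / (9.81*1.13) = 15.4972

15.4972 kg


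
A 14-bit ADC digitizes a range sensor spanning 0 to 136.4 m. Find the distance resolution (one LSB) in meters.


res = range / 2^n = 136.4/2^14 = 136.4/16384 = 0.0083

0.0083 m


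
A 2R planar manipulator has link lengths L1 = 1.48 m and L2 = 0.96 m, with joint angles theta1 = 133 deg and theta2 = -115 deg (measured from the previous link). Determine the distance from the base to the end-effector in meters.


x = L1*cos(th1) + L2*cos(th1+th2) = -0.096343
y = L1*sin(th1) + L2*sin(th1+th2) = 1.379060
d = sqrt(x^2 + y^2) = sqrt(0.009282 + 1.901806) = 1.3824

1.3824 m


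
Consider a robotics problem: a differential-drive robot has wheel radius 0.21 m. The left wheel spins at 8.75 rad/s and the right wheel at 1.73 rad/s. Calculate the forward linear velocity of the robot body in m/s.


v = r*(wR + wL)/2 = 0.21*(1.73 + 8.75)/2 = 1.1004

1.1004 m/s


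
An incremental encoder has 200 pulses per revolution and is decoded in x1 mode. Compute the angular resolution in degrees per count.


resolution = 360 / (PPR * 1) = 360 / 200 = 1.8000

1.8000 degrees


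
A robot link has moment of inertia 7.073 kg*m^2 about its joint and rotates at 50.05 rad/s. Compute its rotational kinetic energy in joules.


KE = (1/2)*I*omega^2 = 0.5*7.073*50.05^2 = 8858.9413

8858.9413 J


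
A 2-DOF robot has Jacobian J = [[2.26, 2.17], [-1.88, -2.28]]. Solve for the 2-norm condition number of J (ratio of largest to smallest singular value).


JJ^T eigenvalues: trace(JJ^T) = 18.5493, det(JJ^T) = det(J)^2 = 1.15175824
s_max^2 = (18.5493 + sqrt(339.46949753))/2 = 18.48699902
s_min^2 = (18.5493 - sqrt(339.46949753))/2 = 0.06230098
kappa = s_max/s_min = sqrt(18.48699902/0.06230098) = 17.2261

17.2261


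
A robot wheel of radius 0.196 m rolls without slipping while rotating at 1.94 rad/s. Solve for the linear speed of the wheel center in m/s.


v = omega * r = 1.94 * 0.196 = 0.3802

0.3802 m/s


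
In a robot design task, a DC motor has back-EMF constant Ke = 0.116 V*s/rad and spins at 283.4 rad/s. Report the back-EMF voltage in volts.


V_emf = Ke * omega = 0.116*283.4 = 32.8744

32.8744 V


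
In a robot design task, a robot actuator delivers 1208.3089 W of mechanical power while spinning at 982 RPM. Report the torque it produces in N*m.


omega = 982 * 2*pi/60 = 102.834800 rad/s
tau = P / omega = 1208.3089 / 102.834800 = 11.7500

11.7500 N*m


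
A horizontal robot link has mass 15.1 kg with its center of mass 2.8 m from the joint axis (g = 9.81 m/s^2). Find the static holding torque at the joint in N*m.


tau = m*g*L = 15.1 * 9.81 * 2.8 = 414.7668

414.7668 N*m


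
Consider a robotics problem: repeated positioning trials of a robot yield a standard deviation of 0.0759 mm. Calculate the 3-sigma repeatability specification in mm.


repeatability = 3*sigma = 3*0.0759 = 0.2277

0.2277 mm


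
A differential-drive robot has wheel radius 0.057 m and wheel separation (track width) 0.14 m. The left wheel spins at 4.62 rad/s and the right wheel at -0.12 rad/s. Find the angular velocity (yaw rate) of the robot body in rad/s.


omega = r*(wR - wL)/L = 0.057*(-0.12 - (4.62))/0.14 = -1.9299

-1.9299 rad/s


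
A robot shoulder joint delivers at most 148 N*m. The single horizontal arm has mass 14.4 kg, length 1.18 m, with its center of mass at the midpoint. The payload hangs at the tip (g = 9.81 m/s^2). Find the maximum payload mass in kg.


tau_arm = m_arm*g*(L/2) = 14.4*9.81*1.18/2 = 83.3458 N*m
tau_payload = tau_max - tau_arm = 148 - 83.3458 = 64.6542
m_payload = tau_payload / (g*L) = 64.6542 / (9.81*1.18) = 5.5853

5.5853 kg


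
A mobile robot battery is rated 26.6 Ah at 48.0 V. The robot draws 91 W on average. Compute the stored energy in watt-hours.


E = capacity * V = 26.6*48.0 = 1276.8000

1276.8000 Wh


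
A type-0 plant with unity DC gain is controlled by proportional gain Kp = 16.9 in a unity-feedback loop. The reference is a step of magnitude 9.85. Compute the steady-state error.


e_ss = R/(1 + Kp) = 9.85/(1 + 16.9) = 9.85/17.9000 = 0.5503

0.5503


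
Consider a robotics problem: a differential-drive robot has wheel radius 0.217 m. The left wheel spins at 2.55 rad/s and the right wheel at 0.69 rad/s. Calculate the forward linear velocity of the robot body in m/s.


v = r*(wR + wL)/2 = 0.217*(0.69 + 2.55)/2 = 0.3515

0.3515 m/s


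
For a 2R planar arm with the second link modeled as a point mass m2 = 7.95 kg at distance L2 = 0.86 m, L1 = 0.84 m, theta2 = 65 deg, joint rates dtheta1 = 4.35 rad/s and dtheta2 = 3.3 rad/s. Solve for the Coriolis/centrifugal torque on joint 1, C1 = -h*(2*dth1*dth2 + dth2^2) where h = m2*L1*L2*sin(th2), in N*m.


h = m2*L1*L2*sin(th2) = 7.95*0.84*0.86*sin(65 deg) = 5.204998
C1 = -h*(2*4.35*3.3 + 3.3^2) = -5.204998*39.6000 = -206.1179

-206.1179 N*m


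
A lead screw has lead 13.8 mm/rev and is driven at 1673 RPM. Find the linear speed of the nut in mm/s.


v = lead * (RPM/60) = 13.8*1673/60 = 384.7900

384.7900 mm/s


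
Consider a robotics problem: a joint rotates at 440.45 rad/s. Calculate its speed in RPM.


RPM = 440.45 * 60/(2*pi) = 4205.9877

4205.9877 RPM


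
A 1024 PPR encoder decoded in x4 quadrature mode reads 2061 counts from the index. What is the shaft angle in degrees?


angle = counts * 360 / (PPR*4) = 2061 * 360 / 4096 = 181.1426

181.1426 degrees


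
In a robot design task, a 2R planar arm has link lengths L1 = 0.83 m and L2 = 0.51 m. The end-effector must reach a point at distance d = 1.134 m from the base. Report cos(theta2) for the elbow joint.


cos(th2) = (d^2 - L1^2 - L2^2)/(2*L1*L2) = (1.134^2 - 0.83^2 - 0.51^2)/(2*0.83*0.51) = 0.3980

0.3980


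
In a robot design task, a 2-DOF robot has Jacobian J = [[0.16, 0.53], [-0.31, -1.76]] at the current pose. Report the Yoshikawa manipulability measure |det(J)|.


det(J) = 0.16*-1.76 - (0.53)*(-0.31) = -0.1173
|det(J)| = 0.1173

0.1173


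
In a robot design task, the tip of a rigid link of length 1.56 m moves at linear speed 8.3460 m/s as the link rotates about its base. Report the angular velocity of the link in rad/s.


omega = v / L = 8.3460 / 1.56 = 5.3500

5.3500 rad/s


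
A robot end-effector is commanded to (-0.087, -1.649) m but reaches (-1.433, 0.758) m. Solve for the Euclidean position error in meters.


dx = -1.433 - (-0.087) = -1.3460, dy = 0.758 - (-1.649) = 2.4070
err = sqrt(1.811716 + 5.793649) = 2.7578

2.7578 m


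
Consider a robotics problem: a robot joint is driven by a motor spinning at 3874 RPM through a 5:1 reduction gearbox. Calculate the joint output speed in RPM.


omega_joint = omega_motor / N = 3874 / 5 = 774.8000

774.8000 RPM


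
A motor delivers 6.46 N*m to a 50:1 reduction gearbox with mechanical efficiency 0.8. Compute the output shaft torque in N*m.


tau_out = tau_in * N * eta = 6.46 * 50 * 0.8 = 258.4000

258.4000 N*m


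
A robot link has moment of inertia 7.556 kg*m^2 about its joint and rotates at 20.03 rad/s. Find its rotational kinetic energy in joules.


KE = (1/2)*I*omega^2 = 0.5*7.556*20.03^2 = 1515.7370

1515.7370 J


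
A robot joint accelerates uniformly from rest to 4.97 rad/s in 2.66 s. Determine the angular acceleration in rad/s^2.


alpha = delta_omega / t = 4.97 / 2.66 = 1.8684

1.8684 rad/s^2


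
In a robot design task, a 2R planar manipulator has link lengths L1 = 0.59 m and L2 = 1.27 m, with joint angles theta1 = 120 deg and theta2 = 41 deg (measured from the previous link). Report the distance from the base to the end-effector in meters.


x = L1*cos(th1) + L2*cos(th1+th2) = -1.495809
y = L1*sin(th1) + L2*sin(th1+th2) = 0.924427
d = sqrt(x^2 + y^2) = sqrt(2.237445 + 0.854565) = 1.7584

1.7584 m


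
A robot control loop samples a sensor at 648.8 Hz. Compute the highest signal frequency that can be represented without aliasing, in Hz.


f_max = f_s/2 = 648.8/2 = 324.4000

324.4000 Hz


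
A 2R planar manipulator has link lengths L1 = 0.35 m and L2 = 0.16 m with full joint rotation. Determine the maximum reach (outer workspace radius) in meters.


r_max = L1 + L2 = 0.35 + 0.16 = 0.5100

0.5100 m


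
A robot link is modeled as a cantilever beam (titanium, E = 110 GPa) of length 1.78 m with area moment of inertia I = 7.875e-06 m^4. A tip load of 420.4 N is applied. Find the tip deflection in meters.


delta = F*L^3/(3*E*I) = 420.4*1.78^3/(3*1.100e+11*7.875e-06)
      = 2370.9517408/2598750 = 9.1234e-04

9.1234e-04 m


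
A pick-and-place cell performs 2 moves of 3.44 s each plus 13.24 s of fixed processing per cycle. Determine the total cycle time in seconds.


T = 2*3.44 + 13.24 = 20.1200

20.1200 s


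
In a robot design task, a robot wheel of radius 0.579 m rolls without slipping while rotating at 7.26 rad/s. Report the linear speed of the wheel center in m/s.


v = omega * r = 7.26 * 0.579 = 4.2035

4.2035 m/s


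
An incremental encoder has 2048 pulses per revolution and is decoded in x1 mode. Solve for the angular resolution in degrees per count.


resolution = 360 / (PPR * 1) = 360 / 2048 = 0.1758

0.1758 degrees


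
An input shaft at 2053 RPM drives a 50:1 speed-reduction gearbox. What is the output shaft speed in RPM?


omega_out = omega_in / N = 2053 / 50 = 41.0600

41.0600 RPM


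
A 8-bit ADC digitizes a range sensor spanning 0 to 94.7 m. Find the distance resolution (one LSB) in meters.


res = range / 2^n = 94.7/2^8 = 94.7/256 = 0.3699

0.3699 m


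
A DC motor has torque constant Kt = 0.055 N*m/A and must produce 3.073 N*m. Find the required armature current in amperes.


I = tau / Kt = 3.073/0.055 = 55.8727

55.8727 A


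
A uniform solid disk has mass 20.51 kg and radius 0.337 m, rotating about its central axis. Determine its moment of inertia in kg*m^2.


I = (1/2)*m*R^2 = 0.5*20.51*0.337^2 = 1.1647

1.1647 kg*m^2


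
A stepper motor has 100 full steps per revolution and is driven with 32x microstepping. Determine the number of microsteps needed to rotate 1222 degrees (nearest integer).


step_size = 360/(100*32) = 360/3200 = 0.112500 deg
n = 1222/(360/3200) = 1222*3200/360 = 10862.2222 -> 10862

10862 steps


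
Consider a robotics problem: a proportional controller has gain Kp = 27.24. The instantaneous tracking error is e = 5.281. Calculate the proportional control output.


u_P = Kp * e = 27.24 * 5.281 = 143.8544

143.8544


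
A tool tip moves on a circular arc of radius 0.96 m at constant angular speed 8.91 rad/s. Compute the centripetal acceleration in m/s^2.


a_c = omega^2 * r = 8.91^2 * 0.96 = 76.2126

76.2126 m/s^2


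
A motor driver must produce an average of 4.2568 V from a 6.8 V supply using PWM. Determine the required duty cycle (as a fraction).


D = V_avg/V_supply = 4.2568/6.8 = 0.6260

0.6260


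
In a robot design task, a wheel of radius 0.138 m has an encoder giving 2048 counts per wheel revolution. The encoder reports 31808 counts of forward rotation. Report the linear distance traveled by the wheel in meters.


revs = 31808/2048 = 15.531250
d = revs * 2*pi*r = 15.531250 * 2*pi*0.138 = 13.4668

13.4668 m


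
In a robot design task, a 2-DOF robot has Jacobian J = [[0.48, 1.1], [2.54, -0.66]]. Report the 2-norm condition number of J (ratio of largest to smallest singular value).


JJ^T eigenvalues: trace(JJ^T) = 8.3276, det(JJ^T) = det(J)^2 = 9.67707664
s_max^2 = (8.3276 + sqrt(30.64061520))/2 = 6.93149829
s_min^2 = (8.3276 - sqrt(30.64061520))/2 = 1.39610171
kappa = s_max/s_min = sqrt(6.93149829/1.39610171) = 2.2282

2.2282


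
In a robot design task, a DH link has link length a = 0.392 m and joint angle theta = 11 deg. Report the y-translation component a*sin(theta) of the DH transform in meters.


a*sin(theta) = 0.392*sin(11 deg) = 0.0748

0.0748 m


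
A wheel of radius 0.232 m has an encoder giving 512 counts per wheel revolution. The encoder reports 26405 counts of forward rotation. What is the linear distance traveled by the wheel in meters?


revs = 26405/512 = 51.572266
d = revs * 2*pi*r = 51.572266 * 2*pi*0.232 = 75.1768

75.1768 m


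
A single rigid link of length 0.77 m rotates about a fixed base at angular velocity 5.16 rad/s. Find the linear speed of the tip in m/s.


v = L*omega = 0.77 * 5.16 = 3.9732

3.9732 m/s


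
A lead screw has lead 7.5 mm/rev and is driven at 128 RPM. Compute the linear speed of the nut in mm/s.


v = lead * (RPM/60) = 7.5*128/60 = 16.0000

16.0000 mm/s


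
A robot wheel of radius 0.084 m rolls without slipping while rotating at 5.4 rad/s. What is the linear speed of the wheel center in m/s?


v = omega * r = 5.4 * 0.084 = 0.4536

0.4536 m/s


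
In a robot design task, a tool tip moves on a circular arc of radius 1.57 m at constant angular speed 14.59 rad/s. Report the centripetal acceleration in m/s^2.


a_c = omega^2 * r = 14.59^2 * 1.57 = 334.2029

334.2029 m/s^2


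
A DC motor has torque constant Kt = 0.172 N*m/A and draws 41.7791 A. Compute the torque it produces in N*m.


tau = Kt * I = 0.172*41.7791 = 7.1860

7.1860 N*m


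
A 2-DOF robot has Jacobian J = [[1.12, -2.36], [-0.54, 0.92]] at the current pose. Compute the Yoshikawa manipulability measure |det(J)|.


det(J) = 1.12*0.92 - (-2.36)*(-0.54) = -0.2440
|det(J)| = 0.2440

0.2440


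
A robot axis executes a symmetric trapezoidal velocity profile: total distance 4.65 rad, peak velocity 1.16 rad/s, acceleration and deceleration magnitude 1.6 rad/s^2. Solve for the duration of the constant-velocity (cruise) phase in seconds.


t_acc = v/a = 0.725000 s, d_acc = v^2/(2a) = 0.420500 rad each
d_cruise = 4.65 - 2*0.420500 = 3.809000 rad
t_cruise = d_cruise/v = 3.809000/1.16 = 3.2836

3.2836 s


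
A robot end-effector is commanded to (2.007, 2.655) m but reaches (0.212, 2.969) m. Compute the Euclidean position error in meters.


dx = 0.212 - (2.007) = -1.7950, dy = 2.969 - (2.655) = 0.3140
err = sqrt(3.222025 + 0.098596) = 1.8223

1.8223 m


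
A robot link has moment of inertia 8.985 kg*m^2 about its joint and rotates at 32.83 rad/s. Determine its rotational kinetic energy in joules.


KE = (1/2)*I*omega^2 = 0.5*8.985*32.83^2 = 4842.0565

4842.0565 J


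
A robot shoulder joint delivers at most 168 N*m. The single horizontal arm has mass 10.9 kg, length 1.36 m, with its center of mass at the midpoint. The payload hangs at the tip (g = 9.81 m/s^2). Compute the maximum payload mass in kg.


tau_arm = m_arm*g*(L/2) = 10.9*9.81*1.36/2 = 72.7117 N*m
tau_payload = tau_max - tau_arm = 168 - 72.7117 = 95.2883
m_payload = tau_payload / (g*L) = 95.2883 / (9.81*1.36) = 7.1422

7.1422 kg


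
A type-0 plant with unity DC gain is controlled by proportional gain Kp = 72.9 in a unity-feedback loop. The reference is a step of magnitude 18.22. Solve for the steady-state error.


e_ss = R/(1 + Kp) = 18.22/(1 + 72.9) = 18.22/73.9000 = 0.2465

0.2465


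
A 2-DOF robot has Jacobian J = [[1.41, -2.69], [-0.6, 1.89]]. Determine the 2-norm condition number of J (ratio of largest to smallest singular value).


JJ^T eigenvalues: trace(JJ^T) = 13.1563, det(JJ^T) = det(J)^2 = 1.10439081
s_max^2 = (13.1563 + sqrt(168.67066645))/2 = 13.07181357
s_min^2 = (13.1563 - sqrt(168.67066645))/2 = 0.08448643
kappa = s_max/s_min = sqrt(13.07181357/0.08448643) = 12.4387

12.4387


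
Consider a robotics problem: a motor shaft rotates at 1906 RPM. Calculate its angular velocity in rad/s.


omega = 1906 * 2*pi/60 = 199.5959

199.5959 rad/s


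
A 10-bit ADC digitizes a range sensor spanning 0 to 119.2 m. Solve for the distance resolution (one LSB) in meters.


res = range / 2^n = 119.2/2^10 = 119.2/1024 = 0.1164

0.1164 m


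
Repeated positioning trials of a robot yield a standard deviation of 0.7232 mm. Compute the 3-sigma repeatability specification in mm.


repeatability = 3*sigma = 3*0.7232 = 2.1696

2.1696 mm


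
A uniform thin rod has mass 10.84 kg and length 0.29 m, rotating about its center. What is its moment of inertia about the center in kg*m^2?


I = (1/12)*m*L^2 = (1/12)*10.84*0.29^2 = 0.0760

0.0760 kg*m^2


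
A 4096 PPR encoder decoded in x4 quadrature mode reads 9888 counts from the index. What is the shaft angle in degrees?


angle = counts * 360 / (PPR*4) = 9888 * 360 / 16384 = 217.2656

217.2656 degrees


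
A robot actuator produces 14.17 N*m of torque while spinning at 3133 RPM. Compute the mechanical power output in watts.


omega = 3133 * 2*pi/60 = 328.086993 rad/s
P = tau * omega = 14.17 * 328.086993 = 4648.9927

4648.9927 W


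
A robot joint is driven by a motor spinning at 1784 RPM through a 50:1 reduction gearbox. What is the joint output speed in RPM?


omega_joint = omega_motor / N = 1784 / 50 = 35.6800

35.6800 RPM


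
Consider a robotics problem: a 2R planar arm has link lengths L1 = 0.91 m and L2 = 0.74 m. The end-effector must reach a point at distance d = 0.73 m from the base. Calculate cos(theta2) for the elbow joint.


cos(th2) = (d^2 - L1^2 - L2^2)/(2*L1*L2) = (0.73^2 - 0.91^2 - 0.74^2)/(2*0.91*0.74) = -0.6258

-0.6258


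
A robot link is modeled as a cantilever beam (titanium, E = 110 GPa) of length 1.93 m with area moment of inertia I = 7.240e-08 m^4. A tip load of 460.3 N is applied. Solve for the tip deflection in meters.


delta = F*L^3/(3*E*I) = 460.3*1.93^3/(3*1.100e+11*7.240e-08)
      = 3309.1229371/23892 = 0.1385

0.1385 m


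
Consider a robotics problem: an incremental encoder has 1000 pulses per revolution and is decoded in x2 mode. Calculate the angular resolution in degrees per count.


resolution = 360 / (PPR * 2) = 360 / 2000 = 0.1800

0.1800 degrees


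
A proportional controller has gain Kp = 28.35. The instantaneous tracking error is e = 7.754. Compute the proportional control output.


u_P = Kp * e = 28.35 * 7.754 = 219.8259

219.8259


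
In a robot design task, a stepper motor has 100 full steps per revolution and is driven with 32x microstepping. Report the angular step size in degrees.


step = 360/(100*32) = 360/3200 = 0.1125

0.1125 degrees


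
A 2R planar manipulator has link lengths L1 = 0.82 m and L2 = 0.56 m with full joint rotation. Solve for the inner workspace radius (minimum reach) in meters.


r_min = |L1 - L2| = |0.82 - 0.56| = 0.2600

0.2600 m


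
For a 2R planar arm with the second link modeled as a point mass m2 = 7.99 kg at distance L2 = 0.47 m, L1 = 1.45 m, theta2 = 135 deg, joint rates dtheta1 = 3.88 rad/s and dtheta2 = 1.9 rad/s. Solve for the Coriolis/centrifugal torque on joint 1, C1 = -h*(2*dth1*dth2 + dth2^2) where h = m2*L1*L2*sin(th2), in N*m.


h = m2*L1*L2*sin(th2) = 7.99*1.45*0.47*sin(135 deg) = 3.850327
C1 = -h*(2*3.88*1.9 + 1.9^2) = -3.850327*18.3540 = -70.6689

-70.6689 N*m


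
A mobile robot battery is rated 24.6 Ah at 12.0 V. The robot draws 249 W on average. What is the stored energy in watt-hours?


E = capacity * V = 24.6*12.0 = 295.2000

295.2000 Wh


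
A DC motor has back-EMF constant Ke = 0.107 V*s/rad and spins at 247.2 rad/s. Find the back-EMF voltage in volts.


V_emf = Ke * omega = 0.107*247.2 = 26.4504

26.4504 V


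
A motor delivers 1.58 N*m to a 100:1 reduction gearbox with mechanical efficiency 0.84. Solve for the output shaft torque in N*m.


tau_out = tau_in * N * eta = 1.58 * 100 * 0.84 = 132.7200

132.7200 N*m


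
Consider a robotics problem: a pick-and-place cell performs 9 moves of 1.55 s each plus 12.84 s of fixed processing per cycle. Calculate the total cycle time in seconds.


T = 9*1.55 + 12.84 = 26.7900

26.7900 s


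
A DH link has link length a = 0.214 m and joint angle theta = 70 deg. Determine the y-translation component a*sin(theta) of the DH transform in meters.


a*sin(theta) = 0.214*sin(70 deg) = 0.2011

0.2011 m


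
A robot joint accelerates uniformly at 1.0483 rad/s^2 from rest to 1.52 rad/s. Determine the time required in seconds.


t = delta_omega / alpha = 1.52 / 1.0483 = 1.4500

1.4500 s


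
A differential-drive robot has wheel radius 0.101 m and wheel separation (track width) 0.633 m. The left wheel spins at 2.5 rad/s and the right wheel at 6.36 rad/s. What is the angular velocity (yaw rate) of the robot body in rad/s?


omega = r*(wR - wL)/L = 0.101*(6.36 - (2.5))/0.633 = 0.6159

0.6159 rad/s


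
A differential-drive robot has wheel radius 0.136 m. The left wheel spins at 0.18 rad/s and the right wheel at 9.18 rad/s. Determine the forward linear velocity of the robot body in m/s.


v = r*(wR + wL)/2 = 0.136*(9.18 + 0.18)/2 = 0.6365

0.6365 m/s


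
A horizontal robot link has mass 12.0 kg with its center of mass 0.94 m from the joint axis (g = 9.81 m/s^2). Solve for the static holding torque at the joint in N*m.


tau = m*g*L = 12.0 * 9.81 * 0.94 = 110.6568

110.6568 N*m


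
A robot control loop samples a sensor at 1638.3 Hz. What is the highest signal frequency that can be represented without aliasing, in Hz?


f_max = f_s/2 = 1638.3/2 = 819.1500

819.1500 Hz


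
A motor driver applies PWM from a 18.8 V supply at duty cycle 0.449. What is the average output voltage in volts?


V_avg = V_supply * D = 18.8*0.449 = 8.4412

8.4412 V


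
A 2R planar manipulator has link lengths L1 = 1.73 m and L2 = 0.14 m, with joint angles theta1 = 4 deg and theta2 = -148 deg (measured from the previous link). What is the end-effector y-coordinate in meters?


y = L1*sin(th1) + L2*sin(th1+th2) = 1.73*sin(4 deg) + 0.14*sin(-144 deg) = 0.0384

0.0384 m


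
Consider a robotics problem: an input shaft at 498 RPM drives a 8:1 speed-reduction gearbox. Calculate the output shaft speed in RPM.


omega_out = omega_in / N = 498 / 8 = 62.2500

62.2500 RPM
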